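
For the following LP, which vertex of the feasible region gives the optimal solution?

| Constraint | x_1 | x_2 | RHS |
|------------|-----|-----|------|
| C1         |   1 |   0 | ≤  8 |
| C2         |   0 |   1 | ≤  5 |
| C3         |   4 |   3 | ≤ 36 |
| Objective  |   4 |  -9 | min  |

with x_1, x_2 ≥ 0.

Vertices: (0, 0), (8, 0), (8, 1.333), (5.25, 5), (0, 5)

Evaluate the objective at each vertex of the feasible region:
  z(0, 0) = 0
  z(8, 0) = 32
  z(8, 1.333) = 20
  z(5.25, 5) = -24
  z(0, 5) = -45  ←
The minimum is at x_1 = 0, x_2 = 5.

(0, 5)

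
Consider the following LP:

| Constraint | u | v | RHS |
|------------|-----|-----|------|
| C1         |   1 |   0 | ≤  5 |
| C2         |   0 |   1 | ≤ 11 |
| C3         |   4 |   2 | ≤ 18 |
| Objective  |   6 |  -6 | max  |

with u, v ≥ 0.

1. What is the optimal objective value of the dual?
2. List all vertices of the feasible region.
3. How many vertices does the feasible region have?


1. 27
2. (0, 0), (4.5, 0), (0, 9)
3. 3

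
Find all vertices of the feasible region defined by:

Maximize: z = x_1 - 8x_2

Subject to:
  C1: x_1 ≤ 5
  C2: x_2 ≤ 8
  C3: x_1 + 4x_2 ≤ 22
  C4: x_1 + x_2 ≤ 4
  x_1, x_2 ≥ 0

(0, 0), (4, 0), (0, 4)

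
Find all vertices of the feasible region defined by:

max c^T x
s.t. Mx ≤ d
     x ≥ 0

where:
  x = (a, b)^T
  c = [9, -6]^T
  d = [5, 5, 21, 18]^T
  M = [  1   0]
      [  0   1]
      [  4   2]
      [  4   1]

(0, 0), (4.5, 0), (3.75, 3), (2.75, 5), (0, 5)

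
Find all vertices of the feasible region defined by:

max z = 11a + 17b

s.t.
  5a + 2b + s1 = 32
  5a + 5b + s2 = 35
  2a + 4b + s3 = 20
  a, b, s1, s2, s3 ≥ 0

(0, 0), (6.4, 0), (6, 1), (4, 3), (0, 5)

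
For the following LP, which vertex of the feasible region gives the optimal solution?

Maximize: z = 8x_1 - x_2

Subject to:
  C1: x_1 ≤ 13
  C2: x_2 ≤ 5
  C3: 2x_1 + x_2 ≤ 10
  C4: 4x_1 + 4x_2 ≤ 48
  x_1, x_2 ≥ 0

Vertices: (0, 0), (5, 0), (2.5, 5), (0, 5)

Evaluate the objective at each vertex of the feasible region:
  z(0, 0) = 0
  z(5, 0) = 40  ←
  z(2.5, 5) = 15
  z(0, 5) = -5
The maximum is at x_1 = 5, x_2 = 0.

(5, 0)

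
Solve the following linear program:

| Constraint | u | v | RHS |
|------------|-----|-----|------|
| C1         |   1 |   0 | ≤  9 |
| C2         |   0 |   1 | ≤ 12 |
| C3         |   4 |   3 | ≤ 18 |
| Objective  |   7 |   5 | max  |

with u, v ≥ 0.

Evaluate the objective at each vertex of the feasible region:
  z(0, 0) = 0
  z(4.5, 0) = 31.5  ←
  z(0, 6) = 30
The maximum is at u = 4.5, v = 0.

u = 4.5, v = 0, z = 31.5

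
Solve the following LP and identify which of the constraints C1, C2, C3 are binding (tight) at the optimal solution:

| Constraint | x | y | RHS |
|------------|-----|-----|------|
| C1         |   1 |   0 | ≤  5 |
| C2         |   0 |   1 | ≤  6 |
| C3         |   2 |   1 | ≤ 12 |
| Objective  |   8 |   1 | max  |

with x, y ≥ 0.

At x = 5, y = 2, compute slack b - a·x for each constraint:
  C1: 5 − 5 = 0  (binding)
  C2: 6 − 2 = 4  (slack)
  C3: 12 − 12 = 0  (binding)

Optimal: x = 5, y = 2
Binding: C1, C3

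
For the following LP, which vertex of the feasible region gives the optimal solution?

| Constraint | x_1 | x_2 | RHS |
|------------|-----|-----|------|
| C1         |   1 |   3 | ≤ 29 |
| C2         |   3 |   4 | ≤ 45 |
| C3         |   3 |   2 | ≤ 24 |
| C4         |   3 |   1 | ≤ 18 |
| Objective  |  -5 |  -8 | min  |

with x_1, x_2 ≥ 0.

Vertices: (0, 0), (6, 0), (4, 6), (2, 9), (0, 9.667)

Evaluate the objective at each vertex of the feasible region:
  z(0, 0) = 0
  z(6, 0) = -30
  z(4, 6) = -68
  z(2, 9) = -82  ←
  z(0, 9.667) = -77.33
The minimum is at x_1 = 2, x_2 = 9.

(2, 9)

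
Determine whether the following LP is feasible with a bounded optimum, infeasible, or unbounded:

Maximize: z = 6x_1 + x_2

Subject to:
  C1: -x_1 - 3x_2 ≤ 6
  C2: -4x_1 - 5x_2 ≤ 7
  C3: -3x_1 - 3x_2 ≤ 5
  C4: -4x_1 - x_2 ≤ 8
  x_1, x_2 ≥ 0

Unbounded (objective can increase without bound)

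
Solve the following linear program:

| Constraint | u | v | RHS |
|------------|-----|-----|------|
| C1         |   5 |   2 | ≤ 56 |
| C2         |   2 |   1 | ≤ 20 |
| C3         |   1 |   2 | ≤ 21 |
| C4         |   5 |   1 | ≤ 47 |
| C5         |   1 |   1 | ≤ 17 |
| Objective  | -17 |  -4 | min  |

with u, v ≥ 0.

Evaluate the objective at each vertex of the feasible region:
  z(0, 0) = 0
  z(9.4, 0) = -159.8
  z(9, 2) = -161  ←
  z(6.333, 7.333) = -137
  z(0, 10.5) = -42
The minimum is at u = 9, v = 2.

u = 9, v = 2, z = -161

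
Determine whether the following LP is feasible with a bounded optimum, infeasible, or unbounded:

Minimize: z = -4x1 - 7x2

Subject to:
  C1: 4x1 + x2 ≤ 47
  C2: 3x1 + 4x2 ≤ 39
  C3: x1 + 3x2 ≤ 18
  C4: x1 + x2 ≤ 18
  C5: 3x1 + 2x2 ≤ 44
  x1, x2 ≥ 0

Feasible with a bounded optimal solution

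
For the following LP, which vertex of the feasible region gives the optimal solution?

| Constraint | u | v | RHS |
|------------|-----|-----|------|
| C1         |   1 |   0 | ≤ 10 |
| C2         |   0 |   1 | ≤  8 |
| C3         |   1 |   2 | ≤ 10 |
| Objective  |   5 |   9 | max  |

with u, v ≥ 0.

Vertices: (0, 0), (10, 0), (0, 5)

Evaluate the objective at each vertex of the feasible region:
  z(0, 0) = 0
  z(10, 0) = 50  ←
  z(0, 5) = 45
The maximum is at u = 10, v = 0.

(10, 0)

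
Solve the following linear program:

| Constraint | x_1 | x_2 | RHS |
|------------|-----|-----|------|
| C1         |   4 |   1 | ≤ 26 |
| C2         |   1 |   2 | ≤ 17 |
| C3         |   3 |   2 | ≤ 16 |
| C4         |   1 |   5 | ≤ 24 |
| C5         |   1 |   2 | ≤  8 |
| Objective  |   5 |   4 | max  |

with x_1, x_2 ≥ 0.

Evaluate the objective at each vertex of the feasible region:
  z(0, 0) = 0
  z(5.333, 0) = 26.67
  z(4, 2) = 28  ←
  z(0, 4) = 16
The maximum is at x_1 = 4, x_2 = 2.

x_1 = 4, x_2 = 2, z = 28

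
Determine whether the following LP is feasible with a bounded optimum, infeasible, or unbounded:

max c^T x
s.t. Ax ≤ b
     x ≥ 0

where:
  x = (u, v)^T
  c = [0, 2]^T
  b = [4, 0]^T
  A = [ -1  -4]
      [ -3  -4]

Unbounded (objective can increase without bound)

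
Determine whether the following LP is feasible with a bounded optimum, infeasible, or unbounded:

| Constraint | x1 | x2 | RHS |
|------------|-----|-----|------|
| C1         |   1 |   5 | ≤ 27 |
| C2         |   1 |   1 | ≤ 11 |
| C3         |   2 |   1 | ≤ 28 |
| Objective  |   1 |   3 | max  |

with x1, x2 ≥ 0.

Feasible with a bounded optimal solution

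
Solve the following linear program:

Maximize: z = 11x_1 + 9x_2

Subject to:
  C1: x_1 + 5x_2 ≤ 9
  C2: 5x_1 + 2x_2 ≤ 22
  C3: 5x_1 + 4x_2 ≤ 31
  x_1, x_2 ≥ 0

Evaluate the objective at each vertex of the feasible region:
  z(0, 0) = 0
  z(4.4, 0) = 48.4
  z(4, 1) = 53  ←
  z(0, 1.8) = 16.2
The maximum is at x_1 = 4, x_2 = 1.

x_1 = 4, x_2 = 1, z = 53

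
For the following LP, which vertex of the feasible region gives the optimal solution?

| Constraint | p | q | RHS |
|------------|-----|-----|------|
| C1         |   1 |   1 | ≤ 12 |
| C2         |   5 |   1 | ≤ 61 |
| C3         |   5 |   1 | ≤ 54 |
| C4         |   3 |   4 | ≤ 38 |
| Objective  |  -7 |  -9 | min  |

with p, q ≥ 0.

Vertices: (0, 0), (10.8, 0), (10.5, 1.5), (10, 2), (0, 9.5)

Evaluate the objective at each vertex of the feasible region:
  z(0, 0) = 0
  z(10.8, 0) = -75.6
  z(10.5, 1.5) = -87
  z(10, 2) = -88  ←
  z(0, 9.5) = -85.5
The minimum is at p = 10, q = 2.

(10, 2)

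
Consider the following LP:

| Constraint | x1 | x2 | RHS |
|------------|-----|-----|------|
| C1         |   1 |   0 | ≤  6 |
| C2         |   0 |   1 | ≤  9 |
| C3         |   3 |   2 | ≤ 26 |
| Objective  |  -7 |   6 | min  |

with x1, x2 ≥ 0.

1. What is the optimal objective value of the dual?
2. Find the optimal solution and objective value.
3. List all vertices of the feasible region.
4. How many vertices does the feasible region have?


1. -42
2. x1 = 6, x2 = 0, z = -42
3. (0, 0), (6, 0), (6, 4), (2.667, 9), (0, 9)
4. 5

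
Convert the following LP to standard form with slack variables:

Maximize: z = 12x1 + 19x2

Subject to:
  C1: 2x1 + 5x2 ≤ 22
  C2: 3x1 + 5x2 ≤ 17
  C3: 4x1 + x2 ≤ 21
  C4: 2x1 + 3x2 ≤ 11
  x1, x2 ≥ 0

max z = 12x1 + 19x2

s.t.
  2x1 + 5x2 + s1 = 22
  3x1 + 5x2 + s2 = 17
  4x1 + x2 + s3 = 21
  2x1 + 3x2 + s4 = 11
  x1, x2, s1, s2, s3, s4 ≥ 0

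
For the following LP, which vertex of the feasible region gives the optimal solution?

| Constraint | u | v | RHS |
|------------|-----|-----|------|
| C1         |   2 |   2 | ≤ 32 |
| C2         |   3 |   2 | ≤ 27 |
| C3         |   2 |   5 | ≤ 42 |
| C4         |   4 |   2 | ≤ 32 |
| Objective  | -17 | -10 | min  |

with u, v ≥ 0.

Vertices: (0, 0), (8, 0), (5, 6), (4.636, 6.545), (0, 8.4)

Evaluate the objective at each vertex of the feasible region:
  z(0, 0) = 0
  z(8, 0) = -136
  z(5, 6) = -145  ←
  z(4.636, 6.545) = -144.3
  z(0, 8.4) = -84
The minimum is at u = 5, v = 6.

(5, 6)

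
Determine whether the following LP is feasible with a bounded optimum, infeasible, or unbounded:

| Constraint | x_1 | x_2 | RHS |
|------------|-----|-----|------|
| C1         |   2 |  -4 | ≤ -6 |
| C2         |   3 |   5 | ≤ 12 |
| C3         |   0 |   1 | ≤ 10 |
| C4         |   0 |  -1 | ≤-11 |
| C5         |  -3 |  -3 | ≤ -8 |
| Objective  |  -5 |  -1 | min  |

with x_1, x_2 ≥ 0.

Infeasible (no feasible solution exists)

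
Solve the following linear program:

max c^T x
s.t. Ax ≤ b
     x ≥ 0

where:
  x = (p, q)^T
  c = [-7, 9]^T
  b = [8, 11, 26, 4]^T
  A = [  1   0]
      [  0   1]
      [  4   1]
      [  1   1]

Evaluate the objective at each vertex of the feasible region:
  z(0, 0) = 0
  z(4, 0) = -28
  z(0, 4) = 36  ←
The maximum is at p = 0, q = 4.

p = 0, q = 4, z = 36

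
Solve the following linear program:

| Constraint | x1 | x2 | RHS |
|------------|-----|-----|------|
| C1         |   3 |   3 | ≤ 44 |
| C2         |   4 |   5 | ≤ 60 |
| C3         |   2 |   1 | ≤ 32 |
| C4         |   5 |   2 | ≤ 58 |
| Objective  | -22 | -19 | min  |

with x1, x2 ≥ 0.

Evaluate the objective at each vertex of the feasible region:
  z(0, 0) = 0
  z(11.6, 0) = -255.2
  z(10, 4) = -296  ←
  z(0, 12) = -228
The minimum is at x1 = 10, x2 = 4.

x1 = 10, x2 = 4, z = -296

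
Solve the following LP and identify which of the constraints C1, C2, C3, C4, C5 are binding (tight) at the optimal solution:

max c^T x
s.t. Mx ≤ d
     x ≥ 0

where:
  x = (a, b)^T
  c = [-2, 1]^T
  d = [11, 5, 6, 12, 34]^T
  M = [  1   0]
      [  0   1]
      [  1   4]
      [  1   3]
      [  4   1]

At a = 0, b = 1.5, compute slack b - a·x for each constraint:
  C1: 11 − 0 = 11  (slack)
  C2: 5 − 1.5 = 3.5  (slack)
  C3: 6 − 6 = 0  (binding)
  C4: 12 − 4.5 = 7.5  (slack)
  C5: 34 − 1.5 = 32.5  (slack)

Optimal: a = 0, b = 1.5
Binding: C3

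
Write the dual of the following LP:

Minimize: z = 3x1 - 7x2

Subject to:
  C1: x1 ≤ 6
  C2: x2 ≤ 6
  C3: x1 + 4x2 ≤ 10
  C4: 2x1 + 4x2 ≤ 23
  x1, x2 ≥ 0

Primal min cᵀx s.t. Ax ≤ b, x ≥ 0  →  Dual max −bᵀy s.t. Aᵀy ≥ −c, y ≥ 0.

Maximize: z = -6y1 - 6y2 - 10y3 - 23y4

Subject to:
  y1 + y3 + 2y4 ≥ -3
  y2 + 4y3 + 4y4 ≥ 7
  y1, y2, y3, y4 ≥ 0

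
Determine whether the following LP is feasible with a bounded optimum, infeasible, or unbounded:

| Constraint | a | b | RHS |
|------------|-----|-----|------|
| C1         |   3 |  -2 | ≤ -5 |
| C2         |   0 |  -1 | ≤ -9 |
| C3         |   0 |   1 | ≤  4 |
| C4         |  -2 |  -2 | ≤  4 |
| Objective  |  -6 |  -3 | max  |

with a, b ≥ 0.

Infeasible (no feasible solution exists)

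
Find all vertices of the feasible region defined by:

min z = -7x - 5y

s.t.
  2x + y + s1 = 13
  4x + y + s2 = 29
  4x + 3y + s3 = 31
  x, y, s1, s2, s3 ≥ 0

(0, 0), (6.5, 0), (4, 5), (0, 10.33)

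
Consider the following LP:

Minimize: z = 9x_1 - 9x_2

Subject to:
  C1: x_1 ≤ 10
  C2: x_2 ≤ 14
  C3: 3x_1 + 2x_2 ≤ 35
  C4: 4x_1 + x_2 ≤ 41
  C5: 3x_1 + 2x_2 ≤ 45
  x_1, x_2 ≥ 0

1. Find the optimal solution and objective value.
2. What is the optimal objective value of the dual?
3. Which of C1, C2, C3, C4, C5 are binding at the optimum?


1. x_1 = 0, x_2 = 14, z = -126
2. -126
3. C2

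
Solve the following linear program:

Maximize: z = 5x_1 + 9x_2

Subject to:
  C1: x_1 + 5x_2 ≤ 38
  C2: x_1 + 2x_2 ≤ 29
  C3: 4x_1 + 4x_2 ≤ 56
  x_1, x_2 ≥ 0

Evaluate the objective at each vertex of the feasible region:
  z(0, 0) = 0
  z(14, 0) = 70
  z(8, 6) = 94  ←
  z(0, 7.6) = 68.4
The maximum is at x_1 = 8, x_2 = 6.

x_1 = 8, x_2 = 6, z = 94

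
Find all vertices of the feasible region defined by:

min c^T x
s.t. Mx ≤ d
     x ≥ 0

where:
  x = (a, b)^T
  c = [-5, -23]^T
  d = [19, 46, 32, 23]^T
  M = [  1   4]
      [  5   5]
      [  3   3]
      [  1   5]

(0, 0), (9.2, 0), (5.933, 3.267), (3, 4), (0, 4.6)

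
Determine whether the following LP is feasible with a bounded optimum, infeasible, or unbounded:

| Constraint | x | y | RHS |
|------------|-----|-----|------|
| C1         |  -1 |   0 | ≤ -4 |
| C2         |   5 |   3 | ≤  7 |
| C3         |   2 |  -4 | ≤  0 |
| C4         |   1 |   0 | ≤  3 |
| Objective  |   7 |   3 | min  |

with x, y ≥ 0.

Infeasible (no feasible solution exists)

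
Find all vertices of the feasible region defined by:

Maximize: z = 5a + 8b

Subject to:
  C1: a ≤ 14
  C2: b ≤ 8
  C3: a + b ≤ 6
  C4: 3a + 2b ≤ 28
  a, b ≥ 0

(0, 0), (6, 0), (0, 6)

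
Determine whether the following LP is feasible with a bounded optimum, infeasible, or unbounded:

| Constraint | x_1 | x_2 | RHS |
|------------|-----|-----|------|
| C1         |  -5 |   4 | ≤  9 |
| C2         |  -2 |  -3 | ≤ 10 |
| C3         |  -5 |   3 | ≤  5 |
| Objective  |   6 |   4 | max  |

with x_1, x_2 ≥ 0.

Unbounded (objective can increase without bound)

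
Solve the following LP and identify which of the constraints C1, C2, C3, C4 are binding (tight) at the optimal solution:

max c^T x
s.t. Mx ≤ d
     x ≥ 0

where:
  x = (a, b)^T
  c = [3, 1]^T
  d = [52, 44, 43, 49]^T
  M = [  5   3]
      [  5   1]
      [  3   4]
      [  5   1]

At a = 8, b = 4, compute slack b - a·x for each constraint:
  C1: 52 − 52 = 0  (binding)
  C2: 44 − 44 = 0  (binding)
  C3: 43 − 40 = 3  (slack)
  C4: 49 − 44 = 5  (slack)

Optimal: a = 8, b = 4
Binding: C1, C2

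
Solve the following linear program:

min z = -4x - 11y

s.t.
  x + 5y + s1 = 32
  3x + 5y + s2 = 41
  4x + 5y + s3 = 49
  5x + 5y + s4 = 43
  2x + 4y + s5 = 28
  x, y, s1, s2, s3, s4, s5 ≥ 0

Evaluate the objective at each vertex of the feasible region:
  z(0, 0) = 0
  z(8.6, 0) = -34.4
  z(3.2, 5.4) = -72.2
  z(2, 6) = -74  ←
  z(0, 6.4) = -70.4
The minimum is at x = 2, y = 6.

x = 2, y = 6, z = -74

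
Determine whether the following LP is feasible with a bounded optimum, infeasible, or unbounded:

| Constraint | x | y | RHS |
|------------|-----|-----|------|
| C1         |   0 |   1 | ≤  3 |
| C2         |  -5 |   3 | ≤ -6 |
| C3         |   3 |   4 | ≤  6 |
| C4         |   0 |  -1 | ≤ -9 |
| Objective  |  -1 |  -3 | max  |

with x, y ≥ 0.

Infeasible (no feasible solution exists)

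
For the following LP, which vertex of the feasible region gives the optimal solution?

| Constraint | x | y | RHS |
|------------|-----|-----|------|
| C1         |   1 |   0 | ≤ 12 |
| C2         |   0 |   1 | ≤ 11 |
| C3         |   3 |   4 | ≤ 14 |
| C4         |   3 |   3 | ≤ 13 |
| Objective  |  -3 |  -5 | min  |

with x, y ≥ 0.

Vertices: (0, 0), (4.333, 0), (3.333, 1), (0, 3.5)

Evaluate the objective at each vertex of the feasible region:
  z(0, 0) = 0
  z(4.333, 0) = -13
  z(3.333, 1) = -15
  z(0, 3.5) = -17.5  ←
The minimum is at x = 0, y = 3.5.

(0, 3.5)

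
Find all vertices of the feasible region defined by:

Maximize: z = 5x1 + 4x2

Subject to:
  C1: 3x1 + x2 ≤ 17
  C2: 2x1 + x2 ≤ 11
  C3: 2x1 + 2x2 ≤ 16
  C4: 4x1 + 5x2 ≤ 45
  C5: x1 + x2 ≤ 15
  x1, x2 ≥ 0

(0, 0), (5.5, 0), (3, 5), (0, 8)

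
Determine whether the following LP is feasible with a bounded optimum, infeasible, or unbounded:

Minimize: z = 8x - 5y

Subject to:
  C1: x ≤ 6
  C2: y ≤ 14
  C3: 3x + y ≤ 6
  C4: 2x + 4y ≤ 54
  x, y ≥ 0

Feasible with a bounded optimal solution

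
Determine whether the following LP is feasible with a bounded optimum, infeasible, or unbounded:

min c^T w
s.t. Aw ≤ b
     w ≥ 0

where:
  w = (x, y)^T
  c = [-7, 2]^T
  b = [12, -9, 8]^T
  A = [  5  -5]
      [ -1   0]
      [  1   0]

Infeasible (no feasible solution exists)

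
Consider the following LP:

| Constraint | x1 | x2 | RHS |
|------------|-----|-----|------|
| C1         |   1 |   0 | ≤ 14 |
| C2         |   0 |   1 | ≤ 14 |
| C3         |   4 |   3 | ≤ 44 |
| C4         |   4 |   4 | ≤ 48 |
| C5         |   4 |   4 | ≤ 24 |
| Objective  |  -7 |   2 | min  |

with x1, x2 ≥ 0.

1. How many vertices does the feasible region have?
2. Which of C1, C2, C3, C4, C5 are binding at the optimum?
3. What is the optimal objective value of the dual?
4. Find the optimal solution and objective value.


1. 3
2. C5
3. -42
4. x1 = 6, x2 = 0, z = -42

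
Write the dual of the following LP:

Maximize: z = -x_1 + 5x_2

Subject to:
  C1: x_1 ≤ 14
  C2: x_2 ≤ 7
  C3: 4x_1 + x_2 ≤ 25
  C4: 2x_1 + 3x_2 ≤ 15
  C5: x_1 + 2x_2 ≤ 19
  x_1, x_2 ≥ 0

Primal max cᵀx s.t. Ax ≤ b, x ≥ 0  →  Dual min bᵀy s.t. Aᵀy ≥ c, y ≥ 0.

Minimize: z = 14y1 + 7y2 + 25y3 + 15y4 + 19y5

Subject to:
  y1 + 4y3 + 2y4 + y5 ≥ -1
  y2 + y3 + 3y4 + 2y5 ≥ 5
  y1, y2, y3, y4, y5 ≥ 0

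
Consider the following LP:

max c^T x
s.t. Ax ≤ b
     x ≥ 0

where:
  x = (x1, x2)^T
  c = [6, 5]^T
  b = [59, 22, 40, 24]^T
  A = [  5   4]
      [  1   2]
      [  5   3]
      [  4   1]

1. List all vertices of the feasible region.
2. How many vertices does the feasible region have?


1. (0, 0), (6, 0), (4.571, 5.714), (2, 10), (0, 11)
2. 5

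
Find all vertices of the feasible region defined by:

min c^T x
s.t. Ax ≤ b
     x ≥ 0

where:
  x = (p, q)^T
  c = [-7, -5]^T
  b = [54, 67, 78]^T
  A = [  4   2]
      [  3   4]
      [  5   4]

(0, 0), (13.5, 0), (10, 7), (5.5, 12.62), (0, 16.75)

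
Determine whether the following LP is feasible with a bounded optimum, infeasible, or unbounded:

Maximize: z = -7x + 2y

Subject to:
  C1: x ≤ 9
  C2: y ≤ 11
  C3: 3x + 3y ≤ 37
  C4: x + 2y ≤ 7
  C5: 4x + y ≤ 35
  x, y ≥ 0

Feasible with a bounded optimal solution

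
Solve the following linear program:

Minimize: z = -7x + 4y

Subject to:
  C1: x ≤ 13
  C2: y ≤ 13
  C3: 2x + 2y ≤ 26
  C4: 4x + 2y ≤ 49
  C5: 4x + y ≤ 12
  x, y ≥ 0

Evaluate the objective at each vertex of the feasible region:
  z(0, 0) = 0
  z(3, 0) = -21  ←
  z(0, 12) = 48
The minimum is at x = 3, y = 0.

x = 3, y = 0, z = -21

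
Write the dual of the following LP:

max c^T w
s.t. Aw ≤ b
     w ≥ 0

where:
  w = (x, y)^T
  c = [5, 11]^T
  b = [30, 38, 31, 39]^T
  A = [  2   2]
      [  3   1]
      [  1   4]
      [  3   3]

Primal max cᵀx s.t. Ax ≤ b, x ≥ 0  →  Dual min bᵀy s.t. Aᵀy ≥ c, y ≥ 0.

Minimize: z = 30y1 + 38y2 + 31y3 + 39y4

Subject to:
  2y1 + 3y2 + y3 + 3y4 ≥ 5
  2y1 + y2 + 4y3 + 3y4 ≥ 11
  y1, y2, y3, y4 ≥ 0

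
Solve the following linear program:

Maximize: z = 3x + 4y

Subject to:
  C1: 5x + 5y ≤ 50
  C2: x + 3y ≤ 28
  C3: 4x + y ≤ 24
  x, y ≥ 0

Evaluate the objective at each vertex of the feasible region:
  z(0, 0) = 0
  z(6, 0) = 18
  z(4.667, 5.333) = 35.33
  z(1, 9) = 39  ←
  z(0, 9.333) = 37.33
The maximum is at x = 1, y = 9.

x = 1, y = 9, z = 39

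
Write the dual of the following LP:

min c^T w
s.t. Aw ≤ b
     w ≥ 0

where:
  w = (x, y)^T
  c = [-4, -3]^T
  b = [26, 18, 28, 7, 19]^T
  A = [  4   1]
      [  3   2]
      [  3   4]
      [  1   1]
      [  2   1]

Primal min cᵀx s.t. Ax ≤ b, x ≥ 0  →  Dual max −bᵀy s.t. Aᵀy ≥ −c, y ≥ 0.

Maximize: z = -26y1 - 18y2 - 28y3 - 7y4 - 19y5

Subject to:
  4y1 + 3y2 + 3y3 + y4 + 2y5 ≥ 4
  y1 + 2y2 + 4y3 + y4 + y5 ≥ 3
  y1, y2, y3, y4, y5 ≥ 0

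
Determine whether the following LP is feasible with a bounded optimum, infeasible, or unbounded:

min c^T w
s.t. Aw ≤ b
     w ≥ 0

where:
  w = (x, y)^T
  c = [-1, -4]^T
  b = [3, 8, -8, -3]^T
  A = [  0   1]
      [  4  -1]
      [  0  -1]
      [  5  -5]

Infeasible (no feasible solution exists)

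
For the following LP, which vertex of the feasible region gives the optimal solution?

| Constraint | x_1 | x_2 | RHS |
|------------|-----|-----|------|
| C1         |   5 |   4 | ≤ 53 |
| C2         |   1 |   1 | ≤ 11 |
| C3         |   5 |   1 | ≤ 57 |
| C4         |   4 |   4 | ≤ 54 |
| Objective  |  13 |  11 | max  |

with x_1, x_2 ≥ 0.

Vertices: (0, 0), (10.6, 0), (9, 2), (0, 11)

Evaluate the objective at each vertex of the feasible region:
  z(0, 0) = 0
  z(10.6, 0) = 137.8
  z(9, 2) = 139  ←
  z(0, 11) = 121
The maximum is at x_1 = 9, x_2 = 2.

(9, 2)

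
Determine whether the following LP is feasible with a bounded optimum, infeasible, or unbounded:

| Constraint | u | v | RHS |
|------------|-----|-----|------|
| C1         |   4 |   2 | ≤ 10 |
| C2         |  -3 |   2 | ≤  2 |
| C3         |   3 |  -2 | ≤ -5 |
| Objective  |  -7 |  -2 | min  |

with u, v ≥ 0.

Infeasible (no feasible solution exists)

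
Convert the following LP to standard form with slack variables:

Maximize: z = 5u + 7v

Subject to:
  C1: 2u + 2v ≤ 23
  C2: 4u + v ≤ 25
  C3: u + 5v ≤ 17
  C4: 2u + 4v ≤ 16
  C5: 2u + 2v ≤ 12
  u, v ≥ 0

max z = 5u + 7v

s.t.
  2u + 2v + s1 = 23
  4u + v + s2 = 25
  u + 5v + s3 = 17
  2u + 4v + s4 = 16
  2u + 2v + s5 = 12
  u, v, s1, s2, s3, s4, s5 ≥ 0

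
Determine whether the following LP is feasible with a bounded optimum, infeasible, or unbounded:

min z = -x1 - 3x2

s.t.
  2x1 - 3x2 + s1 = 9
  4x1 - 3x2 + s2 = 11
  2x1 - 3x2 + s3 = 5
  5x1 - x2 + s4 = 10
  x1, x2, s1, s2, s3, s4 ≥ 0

Unbounded (objective can decrease without bound)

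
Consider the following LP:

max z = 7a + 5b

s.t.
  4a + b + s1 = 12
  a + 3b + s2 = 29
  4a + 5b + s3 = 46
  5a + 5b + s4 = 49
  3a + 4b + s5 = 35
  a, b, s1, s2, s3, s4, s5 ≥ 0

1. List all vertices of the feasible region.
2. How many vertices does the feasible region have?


1. (0, 0), (3, 0), (1, 8), (0, 8.75)
2. 4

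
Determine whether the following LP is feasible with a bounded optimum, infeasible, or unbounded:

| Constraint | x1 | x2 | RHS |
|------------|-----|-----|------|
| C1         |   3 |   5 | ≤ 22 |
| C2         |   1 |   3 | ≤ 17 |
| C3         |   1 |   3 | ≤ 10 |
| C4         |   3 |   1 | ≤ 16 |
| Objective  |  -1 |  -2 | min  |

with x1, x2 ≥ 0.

Feasible with a bounded optimal solution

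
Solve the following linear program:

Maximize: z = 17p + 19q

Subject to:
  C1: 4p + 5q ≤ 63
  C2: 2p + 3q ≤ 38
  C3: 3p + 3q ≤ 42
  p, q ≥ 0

Evaluate the objective at each vertex of the feasible region:
  z(0, 0) = 0
  z(14, 0) = 238
  z(7, 7) = 252  ←
  z(0, 12.6) = 239.4
The maximum is at p = 7, q = 7.

p = 7, q = 7, z = 252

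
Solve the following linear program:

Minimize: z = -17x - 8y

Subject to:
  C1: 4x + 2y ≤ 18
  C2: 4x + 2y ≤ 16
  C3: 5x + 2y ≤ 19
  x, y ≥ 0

Evaluate the objective at each vertex of the feasible region:
  z(0, 0) = 0
  z(3.8, 0) = -64.6
  z(3, 2) = -67  ←
  z(0, 8) = -64
The minimum is at x = 3, y = 2.

x = 3, y = 2, z = -67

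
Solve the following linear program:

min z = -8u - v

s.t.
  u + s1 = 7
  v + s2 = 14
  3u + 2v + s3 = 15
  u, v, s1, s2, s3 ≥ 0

Evaluate the objective at each vertex of the feasible region:
  z(0, 0) = 0
  z(5, 0) = -40  ←
  z(0, 7.5) = -7.5
The minimum is at u = 5, v = 0.

u = 5, v = 0, z = -40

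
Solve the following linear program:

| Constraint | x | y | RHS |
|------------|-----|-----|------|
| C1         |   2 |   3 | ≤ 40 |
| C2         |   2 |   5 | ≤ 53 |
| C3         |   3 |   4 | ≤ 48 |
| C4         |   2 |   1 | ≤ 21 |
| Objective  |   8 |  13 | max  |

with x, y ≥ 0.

Evaluate the objective at each vertex of the feasible region:
  z(0, 0) = 0
  z(10.5, 0) = 84
  z(7.2, 6.6) = 143.4
  z(4, 9) = 149  ←
  z(0, 10.6) = 137.8
The maximum is at x = 4, y = 9.

x = 4, y = 9, z = 149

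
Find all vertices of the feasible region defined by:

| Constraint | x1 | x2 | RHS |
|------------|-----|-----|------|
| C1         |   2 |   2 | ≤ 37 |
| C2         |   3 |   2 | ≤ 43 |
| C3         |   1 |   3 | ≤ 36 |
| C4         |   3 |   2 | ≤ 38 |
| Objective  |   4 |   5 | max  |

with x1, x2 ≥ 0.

(0, 0), (12.67, 0), (6, 10), (0, 12)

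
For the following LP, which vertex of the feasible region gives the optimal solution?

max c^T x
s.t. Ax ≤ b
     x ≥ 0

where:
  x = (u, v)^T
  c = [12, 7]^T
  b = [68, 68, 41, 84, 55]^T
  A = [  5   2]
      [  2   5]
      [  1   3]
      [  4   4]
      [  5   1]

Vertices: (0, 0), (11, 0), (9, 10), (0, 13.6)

Evaluate the objective at each vertex of the feasible region:
  z(0, 0) = 0
  z(11, 0) = 132
  z(9, 10) = 178  ←
  z(0, 13.6) = 95.2
The maximum is at u = 9, v = 10.

(9, 10)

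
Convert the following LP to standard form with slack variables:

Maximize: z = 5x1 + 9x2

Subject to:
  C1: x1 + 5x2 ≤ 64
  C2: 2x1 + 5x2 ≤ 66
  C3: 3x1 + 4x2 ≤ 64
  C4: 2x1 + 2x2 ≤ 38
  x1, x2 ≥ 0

max z = 5x1 + 9x2

s.t.
  x1 + 5x2 + s1 = 64
  2x1 + 5x2 + s2 = 66
  3x1 + 4x2 + s3 = 64
  2x1 + 2x2 + s4 = 38
  x1, x2, s1, s2, s3, s4 ≥ 0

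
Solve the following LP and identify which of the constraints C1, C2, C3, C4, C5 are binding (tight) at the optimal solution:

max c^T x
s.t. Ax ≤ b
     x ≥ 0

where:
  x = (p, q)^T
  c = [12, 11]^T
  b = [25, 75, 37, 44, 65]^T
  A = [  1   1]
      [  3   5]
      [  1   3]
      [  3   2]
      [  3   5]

At p = 10, q = 7, compute slack b - a·x for each constraint:
  C1: 25 − 17 = 8  (slack)
  C2: 75 − 65 = 10  (slack)
  C3: 37 − 31 = 6  (slack)
  C4: 44 − 44 = 0  (binding)
  C5: 65 − 65 = 0  (binding)

Optimal: p = 10, q = 7
Binding: C4, C5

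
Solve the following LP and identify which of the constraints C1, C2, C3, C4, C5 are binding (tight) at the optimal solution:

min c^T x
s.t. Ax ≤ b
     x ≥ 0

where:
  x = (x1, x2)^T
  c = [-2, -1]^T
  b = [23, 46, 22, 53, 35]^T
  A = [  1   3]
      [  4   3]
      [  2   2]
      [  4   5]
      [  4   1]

At x1 = 8, x2 = 3, compute slack b - a·x for each constraint:
  C1: 23 − 17 = 6  (slack)
  C2: 46 − 41 = 5  (slack)
  C3: 22 − 22 = 0  (binding)
  C4: 53 − 47 = 6  (slack)
  C5: 35 − 35 = 0  (binding)

Optimal: x1 = 8, x2 = 3
Binding: C3, C5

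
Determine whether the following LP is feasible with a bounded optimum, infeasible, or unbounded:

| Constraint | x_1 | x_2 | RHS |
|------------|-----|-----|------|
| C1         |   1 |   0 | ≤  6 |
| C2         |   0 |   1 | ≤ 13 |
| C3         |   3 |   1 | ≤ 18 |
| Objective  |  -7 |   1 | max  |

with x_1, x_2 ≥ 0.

Feasible with a bounded optimal solution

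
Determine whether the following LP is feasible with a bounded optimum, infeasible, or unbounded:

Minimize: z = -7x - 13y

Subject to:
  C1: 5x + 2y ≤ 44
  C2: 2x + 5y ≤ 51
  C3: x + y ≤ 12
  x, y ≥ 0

Feasible with a bounded optimal solution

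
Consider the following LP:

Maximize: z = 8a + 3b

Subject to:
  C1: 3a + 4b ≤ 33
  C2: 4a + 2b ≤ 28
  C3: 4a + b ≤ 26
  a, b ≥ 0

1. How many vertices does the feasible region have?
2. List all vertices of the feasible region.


1. 5
2. (0, 0), (6.5, 0), (6, 2), (4.6, 4.8), (0, 8.25)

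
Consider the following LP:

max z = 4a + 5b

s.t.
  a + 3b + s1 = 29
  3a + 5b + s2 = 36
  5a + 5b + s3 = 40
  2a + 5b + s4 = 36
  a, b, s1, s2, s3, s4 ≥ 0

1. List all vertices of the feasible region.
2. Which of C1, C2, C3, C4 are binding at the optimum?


1. (0, 0), (8, 0), (2, 6), (0, 7.2)
2. C2, C3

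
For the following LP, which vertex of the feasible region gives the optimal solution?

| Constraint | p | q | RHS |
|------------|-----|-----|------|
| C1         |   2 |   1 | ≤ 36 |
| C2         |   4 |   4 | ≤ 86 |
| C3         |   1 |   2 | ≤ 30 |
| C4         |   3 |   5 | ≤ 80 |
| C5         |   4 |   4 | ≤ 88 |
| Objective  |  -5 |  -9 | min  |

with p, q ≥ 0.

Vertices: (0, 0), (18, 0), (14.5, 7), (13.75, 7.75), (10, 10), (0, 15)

Evaluate the objective at each vertex of the feasible region:
  z(0, 0) = 0
  z(18, 0) = -90
  z(14.5, 7) = -135.5
  z(13.75, 7.75) = -138.5
  z(10, 10) = -140  ←
  z(0, 15) = -135
The minimum is at p = 10, q = 10.

(10, 10)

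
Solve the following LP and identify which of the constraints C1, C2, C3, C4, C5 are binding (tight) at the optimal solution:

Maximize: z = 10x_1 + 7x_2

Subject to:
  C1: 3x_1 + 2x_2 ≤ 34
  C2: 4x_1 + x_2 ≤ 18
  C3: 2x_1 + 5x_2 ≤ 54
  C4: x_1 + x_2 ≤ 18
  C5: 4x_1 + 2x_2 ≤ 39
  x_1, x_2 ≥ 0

At x_1 = 2, x_2 = 10, compute slack b - a·x for each constraint:
  C1: 34 − 26 = 8  (slack)
  C2: 18 − 18 = 0  (binding)
  C3: 54 − 54 = 0  (binding)
  C4: 18 − 12 = 6  (slack)
  C5: 39 − 28 = 11  (slack)

Optimal: x_1 = 2, x_2 = 10
Binding: C2, C3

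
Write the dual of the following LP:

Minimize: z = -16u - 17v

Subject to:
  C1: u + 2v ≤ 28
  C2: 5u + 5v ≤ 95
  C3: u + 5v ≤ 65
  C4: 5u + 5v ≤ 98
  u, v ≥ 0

Primal min cᵀx s.t. Ax ≤ b, x ≥ 0  →  Dual max −bᵀy s.t. Aᵀy ≥ −c, y ≥ 0.

Maximize: z = -28y1 - 95y2 - 65y3 - 98y4

Subject to:
  y1 + 5y2 + y3 + 5y4 ≥ 16
  2y1 + 5y2 + 5y3 + 5y4 ≥ 17
  y1, y2, y3, y4 ≥ 0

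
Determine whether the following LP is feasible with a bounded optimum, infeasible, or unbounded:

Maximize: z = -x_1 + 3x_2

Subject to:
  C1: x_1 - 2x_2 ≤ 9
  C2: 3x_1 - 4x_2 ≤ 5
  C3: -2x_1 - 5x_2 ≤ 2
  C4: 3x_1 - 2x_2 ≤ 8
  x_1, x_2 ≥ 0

Unbounded (objective can increase without bound)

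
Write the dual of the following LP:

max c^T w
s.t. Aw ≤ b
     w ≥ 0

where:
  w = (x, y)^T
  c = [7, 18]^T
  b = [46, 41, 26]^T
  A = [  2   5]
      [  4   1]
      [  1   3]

Primal max cᵀx s.t. Ax ≤ b, x ≥ 0  →  Dual min bᵀy s.t. Aᵀy ≥ c, y ≥ 0.

Minimize: z = 46y1 + 41y2 + 26y3

Subject to:
  2y1 + 4y2 + y3 ≥ 7
  5y1 + y2 + 3y3 ≥ 18
  y1, y2, y3 ≥ 0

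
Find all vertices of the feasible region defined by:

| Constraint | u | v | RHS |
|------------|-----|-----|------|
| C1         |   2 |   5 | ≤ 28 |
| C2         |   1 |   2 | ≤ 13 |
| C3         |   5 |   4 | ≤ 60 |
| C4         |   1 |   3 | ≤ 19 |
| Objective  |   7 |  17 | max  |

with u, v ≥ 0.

(0, 0), (12, 0), (11.33, 0.8333), (9, 2), (0, 5.6)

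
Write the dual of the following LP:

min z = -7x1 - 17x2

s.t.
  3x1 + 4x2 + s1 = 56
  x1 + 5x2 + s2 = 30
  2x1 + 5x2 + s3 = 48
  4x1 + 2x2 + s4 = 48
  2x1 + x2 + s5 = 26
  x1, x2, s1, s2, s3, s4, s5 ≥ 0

Primal min cᵀx s.t. Ax ≤ b, x ≥ 0  →  Dual max −bᵀy s.t. Aᵀy ≥ −c, y ≥ 0.

Maximize: z = -56y1 - 30y2 - 48y3 - 48y4 - 26y5

Subject to:
  3y1 + y2 + 2y3 + 4y4 + 2y5 ≥ 7
  4y1 + 5y2 + 5y3 + 2y4 + y5 ≥ 17
  y1, y2, y3, y4, y5 ≥ 0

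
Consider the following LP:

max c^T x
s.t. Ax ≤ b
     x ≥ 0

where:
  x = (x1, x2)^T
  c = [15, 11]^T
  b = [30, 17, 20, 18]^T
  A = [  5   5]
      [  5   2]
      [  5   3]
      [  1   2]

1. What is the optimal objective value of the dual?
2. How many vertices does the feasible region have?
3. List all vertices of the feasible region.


1. 70
2. 5
3. (0, 0), (3.4, 0), (2.2, 3), (1, 5), (0, 6)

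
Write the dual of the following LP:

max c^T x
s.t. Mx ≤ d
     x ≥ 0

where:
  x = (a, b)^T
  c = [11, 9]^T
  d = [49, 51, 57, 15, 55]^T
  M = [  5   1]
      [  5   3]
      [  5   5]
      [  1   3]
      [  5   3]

Primal max cᵀx s.t. Ax ≤ b, x ≥ 0  →  Dual min bᵀy s.t. Aᵀy ≥ c, y ≥ 0.

Minimize: z = 49y1 + 51y2 + 57y3 + 15y4 + 55y5

Subject to:
  5y1 + 5y2 + 5y3 + y4 + 5y5 ≥ 11
  y1 + 3y2 + 5y3 + 3y4 + 3y5 ≥ 9
  y1, y2, y3, y4, y5 ≥ 0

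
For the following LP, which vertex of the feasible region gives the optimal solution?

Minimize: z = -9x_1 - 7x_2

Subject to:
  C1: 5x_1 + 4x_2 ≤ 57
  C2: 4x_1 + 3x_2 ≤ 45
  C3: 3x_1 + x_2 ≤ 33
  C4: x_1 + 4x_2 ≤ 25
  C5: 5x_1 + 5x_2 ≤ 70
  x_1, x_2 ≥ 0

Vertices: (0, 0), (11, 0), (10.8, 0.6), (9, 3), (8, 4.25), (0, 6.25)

Evaluate the objective at each vertex of the feasible region:
  z(0, 0) = 0
  z(11, 0) = -99
  z(10.8, 0.6) = -101.4
  z(9, 3) = -102  ←
  z(8, 4.25) = -101.8
  z(0, 6.25) = -43.75
The minimum is at x_1 = 9, x_2 = 3.

(9, 3)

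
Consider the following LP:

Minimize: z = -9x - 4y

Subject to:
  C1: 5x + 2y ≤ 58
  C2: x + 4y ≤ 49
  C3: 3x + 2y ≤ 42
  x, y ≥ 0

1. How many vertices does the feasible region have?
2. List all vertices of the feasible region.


1. 5
2. (0, 0), (11.6, 0), (8, 9), (7, 10.5), (0, 12.25)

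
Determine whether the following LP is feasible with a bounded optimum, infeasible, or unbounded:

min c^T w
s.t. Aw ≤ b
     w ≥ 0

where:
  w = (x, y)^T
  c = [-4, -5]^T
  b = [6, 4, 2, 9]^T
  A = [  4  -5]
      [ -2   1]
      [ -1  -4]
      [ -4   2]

Unbounded (objective can decrease without bound)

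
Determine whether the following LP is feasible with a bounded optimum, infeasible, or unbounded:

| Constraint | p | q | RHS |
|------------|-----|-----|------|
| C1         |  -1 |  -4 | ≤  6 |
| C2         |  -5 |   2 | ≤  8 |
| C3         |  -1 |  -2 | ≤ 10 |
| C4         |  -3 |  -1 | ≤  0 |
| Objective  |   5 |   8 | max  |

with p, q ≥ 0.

Unbounded (objective can increase without bound)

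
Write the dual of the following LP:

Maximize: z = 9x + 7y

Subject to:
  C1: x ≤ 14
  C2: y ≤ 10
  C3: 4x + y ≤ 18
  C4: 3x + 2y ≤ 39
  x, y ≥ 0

Primal max cᵀx s.t. Ax ≤ b, x ≥ 0  →  Dual min bᵀy s.t. Aᵀy ≥ c, y ≥ 0.

Minimize: z = 14y1 + 10y2 + 18y3 + 39y4

Subject to:
  y1 + 4y3 + 3y4 ≥ 9
  y2 + y3 + 2y4 ≥ 7
  y1, y2, y3, y4 ≥ 0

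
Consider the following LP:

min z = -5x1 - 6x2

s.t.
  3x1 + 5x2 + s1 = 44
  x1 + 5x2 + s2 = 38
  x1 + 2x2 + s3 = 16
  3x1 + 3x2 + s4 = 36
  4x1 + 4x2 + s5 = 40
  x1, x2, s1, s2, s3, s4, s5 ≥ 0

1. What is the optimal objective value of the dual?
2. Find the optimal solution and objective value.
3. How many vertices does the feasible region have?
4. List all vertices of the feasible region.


1. -56
2. x1 = 4, x2 = 6, z = -56
3. 5
4. (0, 0), (10, 0), (4, 6), (1.333, 7.333), (0, 7.6)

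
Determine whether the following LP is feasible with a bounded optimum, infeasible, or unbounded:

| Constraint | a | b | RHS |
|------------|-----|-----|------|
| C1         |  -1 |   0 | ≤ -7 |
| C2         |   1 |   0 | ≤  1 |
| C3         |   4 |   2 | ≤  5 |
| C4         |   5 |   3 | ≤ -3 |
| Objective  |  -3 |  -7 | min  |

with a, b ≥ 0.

Infeasible (no feasible solution exists)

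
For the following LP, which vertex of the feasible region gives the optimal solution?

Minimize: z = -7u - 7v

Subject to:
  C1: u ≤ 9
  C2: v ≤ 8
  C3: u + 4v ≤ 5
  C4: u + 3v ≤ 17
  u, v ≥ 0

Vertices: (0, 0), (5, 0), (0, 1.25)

Evaluate the objective at each vertex of the feasible region:
  z(0, 0) = 0
  z(5, 0) = -35  ←
  z(0, 1.25) = -8.75
The minimum is at u = 5, v = 0.

(5, 0)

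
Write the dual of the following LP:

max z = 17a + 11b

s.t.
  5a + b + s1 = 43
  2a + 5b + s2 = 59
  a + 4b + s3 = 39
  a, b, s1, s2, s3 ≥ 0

Primal max cᵀx s.t. Ax ≤ b, x ≥ 0  →  Dual min bᵀy s.t. Aᵀy ≥ c, y ≥ 0.

Minimize: z = 43y1 + 59y2 + 39y3

Subject to:
  5y1 + 2y2 + y3 ≥ 17
  y1 + 5y2 + 4y3 ≥ 11
  y1, y2, y3 ≥ 0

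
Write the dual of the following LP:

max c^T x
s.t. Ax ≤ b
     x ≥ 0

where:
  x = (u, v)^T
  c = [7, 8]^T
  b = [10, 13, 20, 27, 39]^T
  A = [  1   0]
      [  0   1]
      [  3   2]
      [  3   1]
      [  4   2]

Primal max cᵀx s.t. Ax ≤ b, x ≥ 0  →  Dual min bᵀy s.t. Aᵀy ≥ c, y ≥ 0.

Minimize: z = 10y1 + 13y2 + 20y3 + 27y4 + 39y5

Subject to:
  y1 + 3y3 + 3y4 + 4y5 ≥ 7
  y2 + 2y3 + y4 + 2y5 ≥ 8
  y1, y2, y3, y4, y5 ≥ 0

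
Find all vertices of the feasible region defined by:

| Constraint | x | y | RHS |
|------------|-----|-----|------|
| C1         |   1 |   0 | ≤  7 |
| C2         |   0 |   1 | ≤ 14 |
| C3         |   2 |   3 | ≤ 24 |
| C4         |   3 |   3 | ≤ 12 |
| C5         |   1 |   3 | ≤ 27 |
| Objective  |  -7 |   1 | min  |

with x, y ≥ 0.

(0, 0), (4, 0), (0, 4)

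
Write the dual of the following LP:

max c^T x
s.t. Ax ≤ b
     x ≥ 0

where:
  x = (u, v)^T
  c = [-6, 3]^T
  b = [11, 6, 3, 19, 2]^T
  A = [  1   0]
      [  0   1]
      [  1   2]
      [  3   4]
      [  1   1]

Primal max cᵀx s.t. Ax ≤ b, x ≥ 0  →  Dual min bᵀy s.t. Aᵀy ≥ c, y ≥ 0.

Minimize: z = 11y1 + 6y2 + 3y3 + 19y4 + 2y5

Subject to:
  y1 + y3 + 3y4 + y5 ≥ -6
  y2 + 2y3 + 4y4 + y5 ≥ 3
  y1, y2, y3, y4, y5 ≥ 0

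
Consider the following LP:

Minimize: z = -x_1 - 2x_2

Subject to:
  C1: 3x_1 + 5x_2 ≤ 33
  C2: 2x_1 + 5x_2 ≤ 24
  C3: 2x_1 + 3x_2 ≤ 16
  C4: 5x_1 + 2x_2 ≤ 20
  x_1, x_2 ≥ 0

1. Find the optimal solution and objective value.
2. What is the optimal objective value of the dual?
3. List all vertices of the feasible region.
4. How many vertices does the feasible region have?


1. x_1 = 2, x_2 = 4, z = -10
2. -10
3. (0, 0), (4, 0), (2.545, 3.636), (2, 4), (0, 4.8)
4. 5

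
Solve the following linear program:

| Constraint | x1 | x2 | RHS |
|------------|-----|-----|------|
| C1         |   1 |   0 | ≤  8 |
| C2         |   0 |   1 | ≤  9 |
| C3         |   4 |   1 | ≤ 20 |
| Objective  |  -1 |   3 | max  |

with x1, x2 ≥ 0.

Evaluate the objective at each vertex of the feasible region:
  z(0, 0) = 0
  z(5, 0) = -5
  z(2.75, 9) = 24.25
  z(0, 9) = 27  ←
The maximum is at x1 = 0, x2 = 9.

x1 = 0, x2 = 9, z = 27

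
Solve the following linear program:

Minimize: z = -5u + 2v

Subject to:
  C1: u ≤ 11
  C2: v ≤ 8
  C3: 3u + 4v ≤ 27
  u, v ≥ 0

Evaluate the objective at each vertex of the feasible region:
  z(0, 0) = 0
  z(9, 0) = -45  ←
  z(0, 6.75) = 13.5
The minimum is at u = 9, v = 0.

u = 9, v = 0, z = -45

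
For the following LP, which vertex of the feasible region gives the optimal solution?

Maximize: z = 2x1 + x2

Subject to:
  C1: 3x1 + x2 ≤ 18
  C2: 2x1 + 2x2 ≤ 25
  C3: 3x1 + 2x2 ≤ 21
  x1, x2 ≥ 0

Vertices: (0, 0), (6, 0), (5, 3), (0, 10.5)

Evaluate the objective at each vertex of the feasible region:
  z(0, 0) = 0
  z(6, 0) = 12
  z(5, 3) = 13  ←
  z(0, 10.5) = 10.5
The maximum is at x1 = 5, x2 = 3.

(5, 3)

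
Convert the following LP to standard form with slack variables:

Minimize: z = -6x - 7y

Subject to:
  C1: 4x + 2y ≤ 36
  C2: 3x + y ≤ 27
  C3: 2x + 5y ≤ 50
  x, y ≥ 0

min z = -6x - 7y

s.t.
  4x + 2y + s1 = 36
  3x + y + s2 = 27
  2x + 5y + s3 = 50
  x, y, s1, s2, s3 ≥ 0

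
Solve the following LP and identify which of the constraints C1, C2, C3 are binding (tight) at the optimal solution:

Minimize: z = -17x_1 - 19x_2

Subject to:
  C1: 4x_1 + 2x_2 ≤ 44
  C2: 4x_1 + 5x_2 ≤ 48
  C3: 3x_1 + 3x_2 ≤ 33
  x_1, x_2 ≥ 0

At x_1 = 7, x_2 = 4, compute slack b - a·x for each constraint:
  C1: 44 − 36 = 8  (slack)
  C2: 48 − 48 = 0  (binding)
  C3: 33 − 33 = 0  (binding)

Optimal: x_1 = 7, x_2 = 4
Binding: C2, C3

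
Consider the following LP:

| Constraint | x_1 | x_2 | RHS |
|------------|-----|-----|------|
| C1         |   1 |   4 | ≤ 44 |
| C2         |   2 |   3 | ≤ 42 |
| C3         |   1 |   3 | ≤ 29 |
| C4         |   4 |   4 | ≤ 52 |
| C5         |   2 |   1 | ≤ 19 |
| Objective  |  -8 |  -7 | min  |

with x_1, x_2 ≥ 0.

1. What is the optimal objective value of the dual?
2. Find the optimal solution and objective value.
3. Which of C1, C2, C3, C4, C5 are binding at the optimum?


1. -97
2. x_1 = 6, x_2 = 7, z = -97
3. C4, C5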